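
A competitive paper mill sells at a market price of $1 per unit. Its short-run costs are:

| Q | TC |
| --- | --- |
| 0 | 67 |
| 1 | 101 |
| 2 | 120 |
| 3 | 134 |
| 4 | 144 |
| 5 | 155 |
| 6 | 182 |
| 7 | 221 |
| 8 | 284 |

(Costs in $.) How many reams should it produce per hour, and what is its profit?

Profit at each row (π = 1Q − TC): Q=0: -67; Q=1: -100; Q=2: -118; Q=3: -131; Q=4: -140; Q=5: -150; Q=6: -176; Q=7: -214; Q=8: -276.
Profit is highest at Q = 0. Equivalently, the lowest AVC in the table is 88/5 ≈ $17.60 at Q = 5, and P = $1 falls below it — price never covers variable cost, so the firm shuts down and loses only its fixed cost.

Q = 0 (shut down); profit = -$67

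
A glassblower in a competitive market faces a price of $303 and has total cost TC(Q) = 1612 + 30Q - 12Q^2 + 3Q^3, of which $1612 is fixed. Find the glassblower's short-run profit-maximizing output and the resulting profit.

AVC = 30 - 12Q + 3Q^2; min AVC = $18 at Q = 2. Since P = $303 ≥ min AVC, the firm produces.
MC = 30 - 24Q + 9Q^2. Setting P = MC and taking the root on the rising branch gives Q* = 7.
TR = 303·7 = 2121. TC = 1612 + 651 = 2263. Profit = 2121 − 2263 = -$142.
That loss of $142 beats the $1612 the firm would lose by shutting down; producing recovers $1470 of fixed cost.

Profit = -$142 at Q = 7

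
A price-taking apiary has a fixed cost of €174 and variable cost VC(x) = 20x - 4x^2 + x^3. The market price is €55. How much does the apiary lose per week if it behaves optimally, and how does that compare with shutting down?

AVC = 20 - 4x + x^2 has its minimum €16 at x = 2; price €55 clears that bar, so the firm operates.
MC = 20 - 8x + 3x^2. Setting P = MC and taking the root on the rising branch gives x* = 5.
TR = 55·5 = 275. TC = 174 + 125 = 299. Profit = 275 − 299 = -€24.
Shutting down would mean losing the fixed cost of €174, so operating at a loss of €24 is better by €150.

Profit = -€24 at x = 5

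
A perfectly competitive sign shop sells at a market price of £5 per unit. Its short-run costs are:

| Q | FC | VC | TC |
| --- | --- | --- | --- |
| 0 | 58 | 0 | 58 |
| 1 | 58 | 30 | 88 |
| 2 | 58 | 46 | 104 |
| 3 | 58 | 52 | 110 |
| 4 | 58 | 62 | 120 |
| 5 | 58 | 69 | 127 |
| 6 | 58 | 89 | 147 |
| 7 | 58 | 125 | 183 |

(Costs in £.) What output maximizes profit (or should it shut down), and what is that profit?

Q = 0 (shut down); profit = -£58

Compute π = P·Q − TC at each output: Q=0: -58; Q=1: -83; Q=2: -94; Q=3: -95; Q=4: -100; Q=5: -102; Q=6: -117; Q=7: -148.
Profit is highest at Q = 0. Equivalently, the lowest AVC in the table is 69/5 ≈ £13.80 at Q = 5, and P = £5 falls below it — price never covers variable cost, so the firm shuts down and loses only its fixed cost.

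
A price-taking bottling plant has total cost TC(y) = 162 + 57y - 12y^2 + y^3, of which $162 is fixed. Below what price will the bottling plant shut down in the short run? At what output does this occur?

$21 per unit, at y = 6

The firm shuts down when price falls below the minimum of average variable cost. AVC = VC/y = 57 - 12y + y^2.
At the minimum of AVC, MC = AVC. MC = 57 - 24y + 3y^2; setting MC = AVC gives 2y^2 - 12y = 0, so y = 6. min AVC = 21.
The firm shuts down for any P below $21.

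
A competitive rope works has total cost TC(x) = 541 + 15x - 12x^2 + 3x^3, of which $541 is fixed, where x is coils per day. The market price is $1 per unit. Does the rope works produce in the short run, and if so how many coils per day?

Strip out fixed cost: VC = 15x - 12x^2 + 3x^3. Then AVC = 15 - 12x + 3x^2 and MC = 15 - 24x + 9x^2.
AVC hits its minimum where MC = AVC, at x = 2, giving min AVC = 15 - 12·2 + 3·2^2 = $3.
P = $1 lies below min AVC = $3; no output level covers variable cost.
The firm minimizes its loss by shutting down and losing only its fixed cost of $541.

Shut down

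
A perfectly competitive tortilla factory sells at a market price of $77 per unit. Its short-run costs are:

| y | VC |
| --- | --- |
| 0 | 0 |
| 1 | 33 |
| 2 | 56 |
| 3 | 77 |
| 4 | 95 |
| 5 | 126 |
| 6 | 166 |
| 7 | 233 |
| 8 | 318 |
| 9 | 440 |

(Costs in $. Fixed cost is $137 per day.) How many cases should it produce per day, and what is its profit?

y = 7; profit = $169

Compute π = P·y − TC at each output: y=0: -137; y=1: -93; y=2: -39; y=3: 17; y=4: 76; y=5: 122; y=6: 159; y=7: 169; y=8: 161; y=9: 116.
Profit is maximized at y = 7. AVC there is 233/7 = $33.29 ≤ P, so producing beats shutting down (which would give -$137).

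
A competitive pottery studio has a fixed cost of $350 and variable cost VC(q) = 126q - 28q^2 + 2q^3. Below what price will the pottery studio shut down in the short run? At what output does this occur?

$28 per unit, at q = 7

The shutdown price is the minimum of AVC. VC = 126q - 28q^2 + 2q^3, so AVC = 126 - 28q + 2q^2.
dAVC/dq = -28 + 4q = 0 gives q = 7. min AVC = 126 - 28·7 + 2·7^2 = 28.
So the shutdown price is $28.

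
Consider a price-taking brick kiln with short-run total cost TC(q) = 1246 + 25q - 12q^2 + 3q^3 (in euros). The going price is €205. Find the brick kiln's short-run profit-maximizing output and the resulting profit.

AVC = 25 - 12q + 3q^2 has its minimum €13 at q = 2; price €205 clears that bar, so the firm operates.
MC = 25 - 24q + 9q^2. Setting P = MC and taking the root on the rising branch gives q* = 6.
TR = 205·6 = 1230. TC = 1246 + 366 = 1612. Profit = 1230 − 1612 = -€382.
Shutting down would mean losing the fixed cost of €1246, so operating at a loss of €382 is better by €864.

Profit = -€382 at q = 6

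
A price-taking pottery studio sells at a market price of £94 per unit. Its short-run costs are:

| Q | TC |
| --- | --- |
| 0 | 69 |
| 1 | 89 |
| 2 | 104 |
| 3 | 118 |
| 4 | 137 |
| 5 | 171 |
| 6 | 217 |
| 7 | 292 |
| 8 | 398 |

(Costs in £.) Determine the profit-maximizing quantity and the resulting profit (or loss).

Compute π = P·Q − TC at each output: Q=0: -69; Q=1: 5; Q=2: 84; Q=3: 164; Q=4: 239; Q=5: 299; Q=6: 347; Q=7: 366; Q=8: 354.
Profit is maximized at Q = 7. AVC there is 223/7 = £31.86 ≤ P, so producing beats shutting down (which would give -£69).

Q = 7; profit = £366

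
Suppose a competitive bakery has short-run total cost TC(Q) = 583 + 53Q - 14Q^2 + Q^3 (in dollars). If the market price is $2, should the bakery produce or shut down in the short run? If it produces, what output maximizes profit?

From TC, MC = TC'(Q) = 53 - 28Q + 3Q^2 and AVC = VC/Q = 53 - 14Q + Q^2.
AVC is minimized where dAVC/dQ = -14 + 2Q = 0, at Q = 7; min AVC = 53 - 14·7 + 7^2 = $4.
With P < min AVC ($2 < $4), every unit sold adds to the loss.
The firm minimizes its loss by shutting down and losing only its fixed cost of $583.

Shut down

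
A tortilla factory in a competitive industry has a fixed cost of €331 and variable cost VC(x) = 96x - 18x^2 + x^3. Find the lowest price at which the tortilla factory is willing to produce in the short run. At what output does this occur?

The firm shuts down when price falls below the minimum of average variable cost. AVC = VC/x = 96 - 18x + x^2.
At the minimum of AVC, MC = AVC. MC = 96 - 36x + 3x^2; setting MC = AVC gives 2x^2 - 18x = 0, so x = 9. min AVC = 15.
So the shutdown price is €15.

€15 per unit, at x = 9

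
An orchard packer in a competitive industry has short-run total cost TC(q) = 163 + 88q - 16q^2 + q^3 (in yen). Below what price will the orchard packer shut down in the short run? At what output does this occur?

The firm shuts down when price falls below the minimum of average variable cost. AVC = VC/q = 88 - 16q + q^2.
At the minimum of AVC, MC = AVC. MC = 88 - 32q + 3q^2; setting MC = AVC gives 2q^2 - 16q = 0, so q = 8. min AVC = 24.
For P < ¥24 the firm produces nothing.

¥24 per unit, at q = 8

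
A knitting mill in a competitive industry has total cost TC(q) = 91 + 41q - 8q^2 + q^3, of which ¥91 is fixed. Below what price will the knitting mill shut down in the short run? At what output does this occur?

Short-run supply begins at min AVC. From VC = 41q - 8q^2 + q^3, AVC = 41 - 8q + q^2.
dAVC/dq = -8 + 2q = 0 gives q = 4. min AVC = 41 - 8·4 + 4^2 = 25.
For P < ¥25 the firm produces nothing.

¥25 per unit, at q = 4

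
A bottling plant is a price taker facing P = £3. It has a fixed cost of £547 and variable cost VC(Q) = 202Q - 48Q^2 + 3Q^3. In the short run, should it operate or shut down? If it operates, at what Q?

Shut down

From TC, MC = TC'(Q) = 202 - 96Q + 9Q^2 and AVC = VC/Q = 202 - 48Q + 3Q^2.
AVC is minimized where dAVC/dQ = -48 + 6Q = 0, at Q = 8; min AVC = 202 - 48·8 + 3·8^2 = £10.
With P < min AVC (£3 < £10), every unit sold adds to the loss.
Shutting down limits the loss to fixed cost, £547.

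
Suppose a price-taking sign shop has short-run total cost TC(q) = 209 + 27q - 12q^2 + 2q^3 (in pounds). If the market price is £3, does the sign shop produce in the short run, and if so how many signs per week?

Variable cost is VC = 27q - 12q^2 + 2q^3, so AVC = VC/q = 27 - 12q + 2q^2 and MC = dTC/dq = 27 - 24q + 6q^2.
AVC is minimized where dAVC/dq = -12 + 4q = 0, at q = 3; min AVC = 27 - 12·3 + 2·3^2 = £9.
P = £3 lies below min AVC = £9; no output level covers variable cost.
The firm minimizes its loss by shutting down and losing only its fixed cost of £209.

Shut down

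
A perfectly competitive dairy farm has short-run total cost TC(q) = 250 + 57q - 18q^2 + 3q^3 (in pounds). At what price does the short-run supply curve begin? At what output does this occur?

The firm shuts down when price falls below the minimum of average variable cost. AVC = VC/q = 57 - 18q + 3q^2.
dAVC/dq = -18 + 6q = 0 gives q = 3. min AVC = 57 - 18·3 + 3·3^2 = 30.
The firm shuts down for any P below £30.

£30 per unit, at q = 3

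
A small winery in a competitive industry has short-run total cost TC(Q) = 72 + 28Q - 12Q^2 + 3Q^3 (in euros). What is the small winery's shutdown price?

€16 per unit

The shutdown price is the minimum of AVC. VC = 28Q - 12Q^2 + 3Q^3, so AVC = 28 - 12Q + 3Q^2.
dAVC/dQ = -12 + 6Q = 0 gives Q = 2. min AVC = 28 - 12·2 + 3·2^2 = 16.
For P < €16 the firm produces nothing.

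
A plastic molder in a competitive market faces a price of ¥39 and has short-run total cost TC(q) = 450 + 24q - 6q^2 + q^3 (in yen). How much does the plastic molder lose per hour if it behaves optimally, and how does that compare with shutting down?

Profit = -¥350 at q = 5

AVC = 24 - 6q + q^2 has its minimum ¥15 at q = 3; price ¥39 clears that bar, so the firm operates.
MC = 24 - 12q + 3q^2. Setting P = MC and taking the root on the rising branch gives q* = 5.
TR = 39·5 = 195. TC = 450 + 95 = 545. Profit = 195 − 545 = -¥350.
Shutting down would mean losing the fixed cost of ¥450, so operating at a loss of ¥350 is better by ¥100.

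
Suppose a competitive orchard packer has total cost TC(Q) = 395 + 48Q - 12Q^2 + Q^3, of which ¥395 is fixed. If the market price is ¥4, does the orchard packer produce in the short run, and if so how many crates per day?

From TC, MC = TC'(Q) = 48 - 24Q + 3Q^2 and AVC = VC/Q = 48 - 12Q + Q^2.
AVC hits its minimum where MC = AVC, at Q = 6, giving min AVC = 48 - 12·6 + 6^2 = ¥12.
P = ¥4 lies below min AVC = ¥12; no output level covers variable cost.
The firm minimizes its loss by shutting down and losing only its fixed cost of ¥395.

Shut down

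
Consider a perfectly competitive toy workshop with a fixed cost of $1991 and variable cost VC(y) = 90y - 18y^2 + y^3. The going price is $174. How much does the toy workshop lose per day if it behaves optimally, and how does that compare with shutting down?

AVC = 90 - 18y + y^2; min AVC = $9 at y = 9. Since P = $174 ≥ min AVC, the firm produces.
MC = 90 - 36y + 3y^2. Setting P = MC and taking the root on the rising branch gives y* = 14.
TR = 174·14 = 2436. TC = 1991 + 476 = 2467. Profit = 2436 − 2467 = -$31.
Shutting down would mean losing the fixed cost of $1991, so operating at a loss of $31 is better by $1960.

Profit = -$31 at y = 14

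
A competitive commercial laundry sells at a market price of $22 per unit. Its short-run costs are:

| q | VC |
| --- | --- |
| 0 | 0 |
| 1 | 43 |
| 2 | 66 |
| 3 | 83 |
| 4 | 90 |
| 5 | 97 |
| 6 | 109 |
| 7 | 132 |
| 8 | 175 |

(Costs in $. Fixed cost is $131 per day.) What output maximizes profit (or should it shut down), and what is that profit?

Compute π = P·q − TC at each output: q=0: -131; q=1: -152; q=2: -153; q=3: -148; q=4: -133; q=5: -118; q=6: -108; q=7: -109; q=8: -130.
Profit is maximized at q = 6. AVC there is 109/6 = $18.17 ≤ P, so producing beats shutting down (which would give -$131).

q = 6; profit = -$108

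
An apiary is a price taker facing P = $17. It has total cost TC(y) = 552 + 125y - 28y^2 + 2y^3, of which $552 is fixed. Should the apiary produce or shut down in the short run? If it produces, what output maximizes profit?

Shut down

From TC, MC = TC'(y) = 125 - 56y + 6y^2 and AVC = VC/y = 125 - 28y + 2y^2.
AVC hits its minimum where MC = AVC, at y = 7, giving min AVC = 125 - 28·7 + 2·7^2 = $27.
With P < min AVC ($17 < $27), every unit sold adds to the loss.
Best response: produce nothing and absorb the $552 fixed cost.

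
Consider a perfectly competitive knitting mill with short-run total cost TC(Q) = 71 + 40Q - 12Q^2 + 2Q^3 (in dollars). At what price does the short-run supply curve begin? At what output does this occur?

$22 per unit, at Q = 3

The firm shuts down when price falls below the minimum of average variable cost. AVC = VC/Q = 40 - 12Q + 2Q^2.
At the minimum of AVC, MC = AVC. MC = 40 - 24Q + 6Q^2; setting MC = AVC gives 4Q^2 - 12Q = 0, so Q = 3. min AVC = 22.
So the shutdown price is $22.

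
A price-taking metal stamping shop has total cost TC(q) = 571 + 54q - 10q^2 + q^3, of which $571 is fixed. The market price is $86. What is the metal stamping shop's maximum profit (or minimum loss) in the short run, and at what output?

Profit = -$187 at q = 8

AVC = 54 - 10q + q^2; min AVC = $29 at q = 5. Since P = $86 ≥ min AVC, the firm produces.
MC = 54 - 20q + 3q^2. Setting P = MC and taking the root on the rising branch gives q* = 8.
TR = 86·8 = 688. TC = 571 + 304 = 875. Profit = 688 − 875 = -$187.
That loss of $187 beats the $571 the firm would lose by shutting down; producing recovers $384 of fixed cost.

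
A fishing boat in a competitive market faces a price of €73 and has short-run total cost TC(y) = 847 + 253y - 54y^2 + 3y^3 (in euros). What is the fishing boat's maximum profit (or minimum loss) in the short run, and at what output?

AVC = 253 - 54y + 3y^2; min AVC = €10 at y = 9. Since P = €73 ≥ min AVC, the firm produces.
With MC = 253 - 108y + 9y^2, P = MC on the upward-sloping part at y* = 10.
TR = 73·10 = 730. TC = 847 + 130 = 977. Profit = 730 − 977 = -€247.
Shutting down would mean losing the fixed cost of €847, so operating at a loss of €247 is better by €600.

Profit = -€247 at y = 10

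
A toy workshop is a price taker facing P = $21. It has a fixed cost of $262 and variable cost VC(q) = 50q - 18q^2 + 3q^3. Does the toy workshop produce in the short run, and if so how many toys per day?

From TC, MC = TC'(q) = 50 - 36q + 9q^2 and AVC = VC/q = 50 - 18q + 3q^2.
The AVC parabola has its vertex at q = 18/6 = 3, where AVC = 50 - 18·3 + 3·3^2 = $23.
Since P = $21 < min AVC = $23, price fails to cover variable cost at any output.
Shutting down limits the loss to fixed cost, $262.

Shut down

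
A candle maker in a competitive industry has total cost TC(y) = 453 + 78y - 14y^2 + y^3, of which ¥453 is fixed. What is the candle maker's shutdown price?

The firm shuts down when price falls below the minimum of average variable cost. AVC = VC/y = 78 - 14y + y^2.
dAVC/dy = -14 + 2y = 0 gives y = 7. min AVC = 78 - 14·7 + 7^2 = 29.
The firm shuts down for any P below ¥29.

¥29 per unit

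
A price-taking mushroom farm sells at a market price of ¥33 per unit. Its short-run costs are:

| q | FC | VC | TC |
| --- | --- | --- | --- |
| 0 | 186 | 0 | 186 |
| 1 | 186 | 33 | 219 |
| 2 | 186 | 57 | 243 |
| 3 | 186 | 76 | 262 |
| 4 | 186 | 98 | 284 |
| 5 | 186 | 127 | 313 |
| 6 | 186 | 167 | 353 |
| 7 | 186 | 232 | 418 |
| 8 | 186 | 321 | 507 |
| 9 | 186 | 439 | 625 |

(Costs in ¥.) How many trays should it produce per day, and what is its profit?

q = 5; profit = -¥148

Compute π = P·q − TC at each output: q=0: -186; q=1: -186; q=2: -177; q=3: -163; q=4: -152; q=5: -148; q=6: -155; q=7: -187; q=8: -243; q=9: -328.
Profit is maximized at q = 5. AVC there is 127/5 = ¥25.40 ≤ P, so producing beats shutting down (which would give -¥186).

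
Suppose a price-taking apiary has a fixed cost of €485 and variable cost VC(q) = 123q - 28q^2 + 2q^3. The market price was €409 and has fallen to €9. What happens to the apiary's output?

Output falls from 13 to 0 (the firm shuts down)

AVC = 123 - 28q + 2q^2, minimized at q = 7 where min AVC = €25. MC = 123 - 56q + 6q^2.
At P = €409 ≥ min AVC, set P = MC on the rising branch: q = 13.
At P = €9 < min AVC = €25, price no longer covers variable cost at any output, so the firm shuts down: q = 0.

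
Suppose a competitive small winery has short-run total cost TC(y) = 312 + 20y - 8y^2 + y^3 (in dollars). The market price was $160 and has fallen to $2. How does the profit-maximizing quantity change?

Output falls from 10 to 0 (the firm shuts down)

MC = 20 - 16y + 3y^2; the shutdown threshold is min AVC = $4 (at y = 4).
At P = $160 ≥ min AVC, set P = MC on the rising branch: y = 10.
At P = $2 < min AVC = $4, price no longer covers variable cost at any output, so the firm shuts down: y = 0.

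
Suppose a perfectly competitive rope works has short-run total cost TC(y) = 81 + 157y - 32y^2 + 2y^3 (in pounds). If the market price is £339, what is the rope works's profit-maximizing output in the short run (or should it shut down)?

From TC, MC = TC'(y) = 157 - 64y + 6y^2 and AVC = VC/y = 157 - 32y + 2y^2.
AVC is minimized where dAVC/dy = -32 + 4y = 0, at y = 8; min AVC = 157 - 32·8 + 2·8^2 = £29.
P = £339 exceeds min AVC = £29, so the firm stays open.
P = MC gives -182 - 64y + 6y^2 = 0, with roots -7/3 and 13. Take the larger (rising MC): y* = 13.
Check: AVC at y = 13 is £79 ≤ P, so revenue covers variable cost.
Profit = P·y − TC = 339·13 − 1108 = £3299.

Produce at y = 13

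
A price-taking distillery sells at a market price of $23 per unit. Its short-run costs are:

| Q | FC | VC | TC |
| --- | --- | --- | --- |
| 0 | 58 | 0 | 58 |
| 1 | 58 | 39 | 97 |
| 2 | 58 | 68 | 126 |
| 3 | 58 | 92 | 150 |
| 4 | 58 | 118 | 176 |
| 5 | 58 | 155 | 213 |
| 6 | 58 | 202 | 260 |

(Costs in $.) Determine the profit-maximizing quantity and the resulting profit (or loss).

Compute π = P·Q − TC at each output: Q=0: -58; Q=1: -74; Q=2: -80; Q=3: -81; Q=4: -84; Q=5: -98; Q=6: -122.
Profit is highest at Q = 0. Equivalently, the lowest AVC in the table is 118/4 ≈ $29.50 at Q = 4, and P = $23 falls below it — price never covers variable cost, so the firm shuts down and loses only its fixed cost.

Q = 0 (shut down); profit = -$58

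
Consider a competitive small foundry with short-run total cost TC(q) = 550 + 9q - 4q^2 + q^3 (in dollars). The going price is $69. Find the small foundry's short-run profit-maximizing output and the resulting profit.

AVC = 9 - 4q + q^2; min AVC = $5 at q = 2. Since P = $69 ≥ min AVC, the firm produces.
MC = 9 - 8q + 3q^2. Setting P = MC and taking the root on the rising branch gives q* = 6.
TR = 69·6 = 414. TC = 550 + 126 = 676. Profit = 414 − 676 = -$262.
Shutting down would mean losing the fixed cost of $550, so operating at a loss of $262 is better by $288.

Profit = -$262 at q = 6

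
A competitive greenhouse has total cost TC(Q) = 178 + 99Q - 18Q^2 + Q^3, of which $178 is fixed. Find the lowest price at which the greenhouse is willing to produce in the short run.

$18 per unit

The firm shuts down when price falls below the minimum of average variable cost. AVC = VC/Q = 99 - 18Q + Q^2.
dAVC/dQ = -18 + 2Q = 0 gives Q = 9. min AVC = 99 - 18·9 + 9^2 = 18.
The firm shuts down for any P below $18.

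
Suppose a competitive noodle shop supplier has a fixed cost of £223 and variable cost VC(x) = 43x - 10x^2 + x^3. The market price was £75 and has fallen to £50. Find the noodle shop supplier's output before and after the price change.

Output falls from 8 to 7

MC = 43 - 20x + 3x^2; the shutdown threshold is min AVC = £18 (at x = 5).
With P = £75 above the shutdown price, P = MC gives x = 8.
At P = £50 ≥ min AVC, set P = MC: x = 7. The firm stays open but cuts output.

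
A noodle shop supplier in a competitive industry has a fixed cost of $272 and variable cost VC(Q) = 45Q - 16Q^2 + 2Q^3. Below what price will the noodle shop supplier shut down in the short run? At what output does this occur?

$13 per unit, at Q = 4

The firm shuts down when price falls below the minimum of average variable cost. AVC = VC/Q = 45 - 16Q + 2Q^2.
At the minimum of AVC, MC = AVC. MC = 45 - 32Q + 6Q^2; setting MC = AVC gives 4Q^2 - 16Q = 0, so Q = 4. min AVC = 13.
The firm shuts down for any P below $13.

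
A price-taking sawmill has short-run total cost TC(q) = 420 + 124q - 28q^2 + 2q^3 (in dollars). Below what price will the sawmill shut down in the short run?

The shutdown price is the minimum of AVC. VC = 124q - 28q^2 + 2q^3, so AVC = 124 - 28q + 2q^2.
dAVC/dq = -28 + 4q = 0 gives q = 7. min AVC = 124 - 28·7 + 2·7^2 = 26.
The firm shuts down for any P below $26.

$26 per unit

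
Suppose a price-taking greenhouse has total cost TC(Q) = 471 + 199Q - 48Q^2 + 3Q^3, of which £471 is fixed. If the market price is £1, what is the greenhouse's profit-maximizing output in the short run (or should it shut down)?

Variable cost is VC = 199Q - 48Q^2 + 3Q^3, so AVC = VC/Q = 199 - 48Q + 3Q^2 and MC = dTC/dQ = 199 - 96Q + 9Q^2.
AVC hits its minimum where MC = AVC, at Q = 8, giving min AVC = 199 - 48·8 + 3·8^2 = £7.
Since P = £1 < min AVC = £7, price fails to cover variable cost at any output.
The firm minimizes its loss by shutting down and losing only its fixed cost of £471.

Shut down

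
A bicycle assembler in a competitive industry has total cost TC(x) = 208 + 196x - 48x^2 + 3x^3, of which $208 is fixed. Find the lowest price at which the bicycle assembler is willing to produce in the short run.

$4 per unit

Short-run supply begins at min AVC. From VC = 196x - 48x^2 + 3x^3, AVC = 196 - 48x + 3x^2.
At the minimum of AVC, MC = AVC. MC = 196 - 96x + 9x^2; setting MC = AVC gives 6x^2 - 48x = 0, so x = 8. min AVC = 4.
The firm shuts down for any P below $4.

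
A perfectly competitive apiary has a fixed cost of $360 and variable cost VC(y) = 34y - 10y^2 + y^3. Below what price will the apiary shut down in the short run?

The firm shuts down when price falls below the minimum of average variable cost. AVC = VC/y = 34 - 10y + y^2.
dAVC/dy = -10 + 2y = 0 gives y = 5. min AVC = 34 - 10·5 + 5^2 = 9.
So the shutdown price is $9.

$9 per unit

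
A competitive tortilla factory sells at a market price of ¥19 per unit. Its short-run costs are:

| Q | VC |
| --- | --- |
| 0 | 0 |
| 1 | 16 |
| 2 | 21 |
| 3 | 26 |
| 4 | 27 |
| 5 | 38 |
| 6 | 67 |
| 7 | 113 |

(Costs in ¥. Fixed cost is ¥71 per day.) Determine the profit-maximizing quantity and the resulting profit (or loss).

Q = 5; profit = -¥14

Profit at each row (π = 19Q − TC): Q=0: -71; Q=1: -68; Q=2: -54; Q=3: -40; Q=4: -22; Q=5: -14; Q=6: -24; Q=7: -51.
Profit is maximized at Q = 5. AVC there is 38/5 = ¥7.60 ≤ P, so producing beats shutting down (which would give -¥71).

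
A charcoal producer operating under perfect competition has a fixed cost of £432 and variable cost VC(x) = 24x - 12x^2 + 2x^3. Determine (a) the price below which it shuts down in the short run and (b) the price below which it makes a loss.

Shutdown price = min AVC. AVC = 24 - 12x + 2x^2, with vertex at x = 3 and minimum £6.
ATC = 432/x + 24 - 12x + 2x^2. Setting dATC/dx = −432/x^2 − 12 + 4x = 0 gives x = 6 (since 4·6^3 − 12·6^2 = 432).
min ATC = 432/6 + 24 − 12·6 + 2·6^2 = £96. That is the break-even price.
Between these two prices the firm operates at a loss; above £96 it earns a profit.

Shutdown price = £6; break-even price = £96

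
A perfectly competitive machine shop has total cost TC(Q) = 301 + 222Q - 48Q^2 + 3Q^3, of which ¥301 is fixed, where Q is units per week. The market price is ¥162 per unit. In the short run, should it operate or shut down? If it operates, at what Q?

Produce at Q = 10

Variable cost is VC = 222Q - 48Q^2 + 3Q^3, so AVC = VC/Q = 222 - 48Q + 3Q^2 and MC = dTC/dQ = 222 - 96Q + 9Q^2.
AVC is minimized where dAVC/dQ = -48 + 6Q = 0, at Q = 8; min AVC = 222 - 48·8 + 3·8^2 = ¥30.
Since P = ¥162 ≥ min AVC = ¥30, price covers variable cost and the firm should produce.
Set P = MC: 162 = 222 - 96Q + 9Q^2 → 60 - 96Q + 9Q^2 = 0. The roots are Q = 2/3 and Q = 10; the profit-maximizing output is on the rising part of MC, so Q* = 10.
Check: AVC at Q = 10 is ¥42 ≤ P, so revenue covers variable cost.
Profit = P·Q − TC = 162·10 − 721 = ¥899.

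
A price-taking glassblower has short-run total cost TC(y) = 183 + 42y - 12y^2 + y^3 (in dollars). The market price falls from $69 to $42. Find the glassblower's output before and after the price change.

AVC = 42 - 12y + y^2, minimized at y = 6 where min AVC = $6. MC = 42 - 24y + 3y^2.
At P = $69 ≥ min AVC, set P = MC on the rising branch: y = 9.
At P = $42 ≥ min AVC, set P = MC: y = 8. The firm stays open but cuts output.

Output falls from 9 to 8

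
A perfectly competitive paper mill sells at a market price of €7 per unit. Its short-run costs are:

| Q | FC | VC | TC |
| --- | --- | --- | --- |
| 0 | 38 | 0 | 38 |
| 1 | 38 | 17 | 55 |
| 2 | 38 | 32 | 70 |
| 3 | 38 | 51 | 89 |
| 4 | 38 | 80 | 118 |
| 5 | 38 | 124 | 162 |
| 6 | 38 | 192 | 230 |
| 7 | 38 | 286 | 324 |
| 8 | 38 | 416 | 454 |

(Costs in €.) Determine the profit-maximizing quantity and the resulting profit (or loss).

Tabulate TR − TC: Q=0: -38; Q=1: -48; Q=2: -56; Q=3: -68; Q=4: -90; Q=5: -127; Q=6: -188; Q=7: -275; Q=8: -398.
Profit is highest at Q = 0. Equivalently, the lowest AVC in the table is 32/2 ≈ €16 at Q = 2, and P = €7 falls below it — price never covers variable cost, so the firm shuts down and loses only its fixed cost.

Q = 0 (shut down); profit = -€38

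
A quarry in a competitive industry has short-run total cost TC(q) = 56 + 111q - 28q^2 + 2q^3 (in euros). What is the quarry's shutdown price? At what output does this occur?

The firm shuts down when price falls below the minimum of average variable cost. AVC = VC/q = 111 - 28q + 2q^2.
At the minimum of AVC, MC = AVC. MC = 111 - 56q + 6q^2; setting MC = AVC gives 4q^2 - 28q = 0, so q = 7. min AVC = 13.
The firm shuts down for any P below €13.

€13 per unit, at q = 7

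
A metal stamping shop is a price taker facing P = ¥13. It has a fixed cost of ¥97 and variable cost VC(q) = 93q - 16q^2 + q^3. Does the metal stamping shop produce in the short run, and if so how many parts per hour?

From TC, MC = TC'(q) = 93 - 32q + 3q^2 and AVC = VC/q = 93 - 16q + q^2.
The AVC parabola has its vertex at q = 16/2 = 8, where AVC = 93 - 16·8 + 8^2 = ¥29.
With P < min AVC (¥13 < ¥29), every unit sold adds to the loss.
Shutting down limits the loss to fixed cost, ¥97.

Shut down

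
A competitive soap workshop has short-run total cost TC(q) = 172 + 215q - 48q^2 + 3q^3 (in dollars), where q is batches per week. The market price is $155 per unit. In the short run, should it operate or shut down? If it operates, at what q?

From TC, MC = TC'(q) = 215 - 96q + 9q^2 and AVC = VC/q = 215 - 48q + 3q^2.
AVC is minimized where dAVC/dq = -48 + 6q = 0, at q = 8; min AVC = 215 - 48·8 + 3·8^2 = $23.
Because $155 ≥ $23, revenue can cover variable cost; the firm operates.
Set P = MC: 155 = 215 - 96q + 9q^2 → 60 - 96q + 9q^2 = 0. The roots are q = 2/3 and q = 10; the profit-maximizing output is on the rising part of MC, so q* = 10.
Check: AVC at q = 10 is $35 ≤ P, so revenue covers variable cost.
Profit = P·q − TC = 155·10 − 522 = $1028.

Produce at q = 10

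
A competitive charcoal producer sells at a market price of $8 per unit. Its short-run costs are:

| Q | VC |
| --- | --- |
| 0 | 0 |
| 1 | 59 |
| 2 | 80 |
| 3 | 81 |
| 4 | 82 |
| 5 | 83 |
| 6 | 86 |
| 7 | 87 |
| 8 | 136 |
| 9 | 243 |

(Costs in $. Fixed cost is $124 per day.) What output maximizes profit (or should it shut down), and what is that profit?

Profit at each row (π = 8Q − TC): Q=0: -124; Q=1: -175; Q=2: -188; Q=3: -181; Q=4: -174; Q=5: -167; Q=6: -162; Q=7: -155; Q=8: -196; Q=9: -295.
Profit is highest at Q = 0. Equivalently, the lowest AVC in the table is 87/7 ≈ $12.43 at Q = 7, and P = $8 falls below it — price never covers variable cost, so the firm shuts down and loses only its fixed cost.

Q = 0 (shut down); profit = -$124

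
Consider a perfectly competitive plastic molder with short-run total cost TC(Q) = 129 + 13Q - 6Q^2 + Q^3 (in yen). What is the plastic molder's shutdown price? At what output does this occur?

The firm shuts down when price falls below the minimum of average variable cost. AVC = VC/Q = 13 - 6Q + Q^2.
dAVC/dQ = -6 + 2Q = 0 gives Q = 3. min AVC = 13 - 6·3 + 3^2 = 4.
The firm shuts down for any P below ¥4.

¥4 per unit, at Q = 3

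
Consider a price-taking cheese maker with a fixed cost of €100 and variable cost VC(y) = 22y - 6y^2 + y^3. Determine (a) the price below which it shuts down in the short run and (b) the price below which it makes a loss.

Shutdown price = min AVC. AVC = 22 - 6y + y^2, with vertex at y = 3 and minimum €13.
ATC = 100/y + 22 - 6y + y^2. Setting dATC/dy = −100/y^2 − 6 + 2y = 0 gives y = 5 (since 2·5^3 − 6·5^2 = 100).
min ATC = 100/5 + 22 − 6·5 + 5^2 = €37. That is the break-even price.
For €13 ≤ P < €37 the firm produces at a loss; below €13 it shuts down.

Shutdown price = €13; break-even price = €37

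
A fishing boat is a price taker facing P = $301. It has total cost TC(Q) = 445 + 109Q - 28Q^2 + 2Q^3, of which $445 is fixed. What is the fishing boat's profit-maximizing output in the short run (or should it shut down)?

Strip out fixed cost: VC = 109Q - 28Q^2 + 2Q^3. Then AVC = 109 - 28Q + 2Q^2 and MC = 109 - 56Q + 6Q^2.
AVC is minimized where dAVC/dQ = -28 + 4Q = 0, at Q = 7; min AVC = 109 - 28·7 + 2·7^2 = $11.
Because $301 ≥ $11, revenue can cover variable cost; the firm operates.
Solving P = MC: -192 - 56Q + 6Q^2 = 0 ⇒ Q = -8/3 or 12. On the upward-sloping branch, Q* = 12.
Check: AVC at Q = 12 is $61 ≤ P, so revenue covers variable cost.
Profit = P·Q − TC = 301·12 − 1177 = $2435.

Produce at Q = 12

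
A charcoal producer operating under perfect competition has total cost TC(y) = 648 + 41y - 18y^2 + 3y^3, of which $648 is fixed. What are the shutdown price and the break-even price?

Shutdown price = min AVC. AVC = 41 - 18y + 3y^2, with vertex at y = 3 and minimum $14.
ATC = 648/y + 41 - 18y + 3y^2. Setting dATC/dy = −648/y^2 − 18 + 6y = 0 gives y = 6 (since 6·6^3 − 18·6^2 = 648).
min ATC = 648/6 + 41 − 18·6 + 3·6^2 = $149. That is the break-even price.
For $14 ≤ P < $149 the firm produces at a loss; below $14 it shuts down.

Shutdown price = $14; break-even price = $149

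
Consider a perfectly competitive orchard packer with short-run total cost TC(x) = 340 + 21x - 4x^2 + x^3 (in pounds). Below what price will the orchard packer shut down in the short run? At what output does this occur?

Short-run supply begins at min AVC. From VC = 21x - 4x^2 + x^3, AVC = 21 - 4x + x^2.
At the minimum of AVC, MC = AVC. MC = 21 - 8x + 3x^2; setting MC = AVC gives 2x^2 - 4x = 0, so x = 2. min AVC = 17.
For P < £17 the firm produces nothing.

£17 per unit, at x = 2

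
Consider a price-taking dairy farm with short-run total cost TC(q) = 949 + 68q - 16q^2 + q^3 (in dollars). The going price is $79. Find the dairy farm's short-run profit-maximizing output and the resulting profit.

AVC = 68 - 16q + q^2 has its minimum $4 at q = 8; price $79 clears that bar, so the firm operates.
MC = 68 - 32q + 3q^2. Setting P = MC and taking the root on the rising branch gives q* = 11.
TR = 79·11 = 869. TC = 949 + 143 = 1092. Profit = 869 − 1092 = -$223.
Shutting down would mean losing the fixed cost of $949, so operating at a loss of $223 is better by $726.

Profit = -$223 at q = 11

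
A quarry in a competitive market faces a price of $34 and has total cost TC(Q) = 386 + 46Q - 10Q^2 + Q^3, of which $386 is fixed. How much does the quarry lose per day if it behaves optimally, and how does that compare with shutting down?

Profit = -$314 at Q = 6

AVC = 46 - 10Q + Q^2 has its minimum $21 at Q = 5; price $34 clears that bar, so the firm operates.
MC = 46 - 20Q + 3Q^2. Setting P = MC and taking the root on the rising branch gives Q* = 6.
TR = 34·6 = 204. TC = 386 + 132 = 518. Profit = 204 − 518 = -$314.
That loss of $314 beats the $386 the firm would lose by shutting down; producing recovers $72 of fixed cost.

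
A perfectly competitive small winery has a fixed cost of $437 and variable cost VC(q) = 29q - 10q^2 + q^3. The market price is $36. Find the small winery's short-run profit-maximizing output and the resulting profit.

Profit = -$241 at q = 7

AVC = 29 - 10q + q^2 has its minimum $4 at q = 5; price $36 clears that bar, so the firm operates.
MC = 29 - 20q + 3q^2. Setting P = MC and taking the root on the rising branch gives q* = 7.
TR = 36·7 = 252. TC = 437 + 56 = 493. Profit = 252 − 493 = -$241.
Shutting down would mean losing the fixed cost of $437, so operating at a loss of $241 is better by $196.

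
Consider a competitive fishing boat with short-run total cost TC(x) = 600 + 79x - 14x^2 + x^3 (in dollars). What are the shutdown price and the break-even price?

Shutdown price = min AVC. AVC = 79 - 14x + x^2, with vertex at x = 7 and minimum $30.
ATC = 600/x + 79 - 14x + x^2. Setting dATC/dx = −600/x^2 − 14 + 2x = 0 gives x = 10 (since 2·10^3 − 14·10^2 = 600).
min ATC = 600/10 + 79 − 14·10 + 10^2 = $99. That is the break-even price.
Between these two prices the firm operates at a loss; above $99 it earns a profit.

Shutdown price = $30; break-even price = $99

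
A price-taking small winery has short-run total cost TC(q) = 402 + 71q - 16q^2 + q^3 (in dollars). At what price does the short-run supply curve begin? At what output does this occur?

$7 per unit, at q = 8

The shutdown price is the minimum of AVC. VC = 71q - 16q^2 + q^3, so AVC = 71 - 16q + q^2.
dAVC/dq = -16 + 2q = 0 gives q = 8. min AVC = 71 - 16·8 + 8^2 = 7.
So the shutdown price is $7.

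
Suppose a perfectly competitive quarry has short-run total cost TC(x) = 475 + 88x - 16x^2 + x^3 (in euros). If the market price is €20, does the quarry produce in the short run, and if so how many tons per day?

From TC, MC = TC'(x) = 88 - 32x + 3x^2 and AVC = VC/x = 88 - 16x + x^2.
The AVC parabola has its vertex at x = 16/2 = 8, where AVC = 88 - 16·8 + 8^2 = €24.
With P < min AVC (€20 < €24), every unit sold adds to the loss.
Shutting down limits the loss to fixed cost, €475.

Shut down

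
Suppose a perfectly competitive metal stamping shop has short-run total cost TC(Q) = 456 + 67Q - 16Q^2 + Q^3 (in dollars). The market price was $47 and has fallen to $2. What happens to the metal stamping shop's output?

Output falls from 10 to 0 (the firm shuts down)

AVC = 67 - 16Q + Q^2, minimized at Q = 8 where min AVC = $3. MC = 67 - 32Q + 3Q^2.
At P = $47 ≥ min AVC, set P = MC on the rising branch: Q = 10.
At P = $2 < min AVC = $3, price no longer covers variable cost at any output, so the firm shuts down: Q = 0.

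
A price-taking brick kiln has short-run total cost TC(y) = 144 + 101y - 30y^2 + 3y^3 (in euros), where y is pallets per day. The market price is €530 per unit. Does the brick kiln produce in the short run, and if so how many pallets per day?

From TC, MC = TC'(y) = 101 - 60y + 9y^2 and AVC = VC/y = 101 - 30y + 3y^2.
AVC is minimized where dAVC/dy = -30 + 6y = 0, at y = 5; min AVC = 101 - 30·5 + 3·5^2 = €26.
Since P = €530 ≥ min AVC = €26, price covers variable cost and the firm should produce.
Set P = MC: 530 = 101 - 60y + 9y^2 → -429 - 60y + 9y^2 = 0. The roots are y = -13/3 and y = 11; the profit-maximizing output is on the rising part of MC, so y* = 11.
Check: AVC at y = 11 is €134 ≤ P, so revenue covers variable cost.
Profit = P·y − TC = 530·11 − 1618 = €4212.

Produce at y = 11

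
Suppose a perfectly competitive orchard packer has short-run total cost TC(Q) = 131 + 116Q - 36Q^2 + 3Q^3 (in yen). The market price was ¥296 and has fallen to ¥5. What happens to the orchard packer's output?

MC = 116 - 72Q + 9Q^2; the shutdown threshold is min AVC = ¥8 (at Q = 6).
With P = ¥296 above the shutdown price, P = MC gives Q = 10.
At P = ¥5 < min AVC = ¥8, price no longer covers variable cost at any output, so the firm shuts down: Q = 0.

Output falls from 10 to 0 (the firm shuts down)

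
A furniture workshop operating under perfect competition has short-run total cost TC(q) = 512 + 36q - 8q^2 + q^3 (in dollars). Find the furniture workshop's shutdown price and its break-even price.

Shutdown price = $20; break-even price = $100

AVC = 36 - 8q + q^2; minimized at q = 4, giving min AVC = $20. That is the shutdown price.
ATC = 512/q + 36 - 8q + q^2. Setting dATC/dq = −512/q^2 − 8 + 2q = 0 gives q = 8 (since 2·8^3 − 8·8^2 = 512).
min ATC = 512/8 + 36 − 8·8 + 8^2 = $100. That is the break-even price.
Between these two prices the firm operates at a loss; above $100 it earns a profit.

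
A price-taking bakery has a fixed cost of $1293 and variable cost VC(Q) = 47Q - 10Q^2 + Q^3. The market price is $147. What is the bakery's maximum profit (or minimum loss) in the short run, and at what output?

Profit = -$293 at Q = 10

AVC = 47 - 10Q + Q^2 has its minimum $22 at Q = 5; price $147 clears that bar, so the firm operates.
MC = 47 - 20Q + 3Q^2. Setting P = MC and taking the root on the rising branch gives Q* = 10.
TR = 147·10 = 1470. TC = 1293 + 470 = 1763. Profit = 1470 − 1763 = -$293.
By producing, the firm covers all variable cost plus $1000 of fixed cost; shutting down would lose the full $1293.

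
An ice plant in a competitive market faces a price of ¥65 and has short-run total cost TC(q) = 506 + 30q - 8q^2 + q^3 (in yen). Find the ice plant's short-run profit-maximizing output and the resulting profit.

Profit = -¥212 at q = 7

AVC = 30 - 8q + q^2 has its minimum ¥14 at q = 4; price ¥65 clears that bar, so the firm operates.
With MC = 30 - 16q + 3q^2, P = MC on the upward-sloping part at q* = 7.
TR = 65·7 = 455. TC = 506 + 161 = 667. Profit = 455 − 667 = -¥212.
By producing, the firm covers all variable cost plus ¥294 of fixed cost; shutting down would lose the full ¥506.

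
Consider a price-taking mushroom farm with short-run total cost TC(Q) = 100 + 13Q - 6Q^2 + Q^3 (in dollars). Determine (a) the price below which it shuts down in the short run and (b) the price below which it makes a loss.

Shutdown price = $4; break-even price = $28

AVC = 13 - 6Q + Q^2; minimized at Q = 3, giving min AVC = $4. That is the shutdown price.
ATC = 100/Q + 13 - 6Q + Q^2. Setting dATC/dQ = −100/Q^2 − 6 + 2Q = 0 gives Q = 5 (since 2·5^3 − 6·5^2 = 100).
min ATC = 100/5 + 13 − 6·5 + 5^2 = $28. That is the break-even price.
Between these two prices the firm operates at a loss; above $28 it earns a profit.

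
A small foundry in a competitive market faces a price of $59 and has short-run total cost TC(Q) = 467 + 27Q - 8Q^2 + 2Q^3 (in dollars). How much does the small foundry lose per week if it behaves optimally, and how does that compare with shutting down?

Profit = -$339 at Q = 4

AVC = 27 - 8Q + 2Q^2; min AVC = $19 at Q = 2. Since P = $59 ≥ min AVC, the firm produces.
MC = 27 - 16Q + 6Q^2. Setting P = MC and taking the root on the rising branch gives Q* = 4.
TR = 59·4 = 236. TC = 467 + 108 = 575. Profit = 236 − 575 = -$339.
Shutting down would mean losing the fixed cost of $467, so operating at a loss of $339 is better by $128.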